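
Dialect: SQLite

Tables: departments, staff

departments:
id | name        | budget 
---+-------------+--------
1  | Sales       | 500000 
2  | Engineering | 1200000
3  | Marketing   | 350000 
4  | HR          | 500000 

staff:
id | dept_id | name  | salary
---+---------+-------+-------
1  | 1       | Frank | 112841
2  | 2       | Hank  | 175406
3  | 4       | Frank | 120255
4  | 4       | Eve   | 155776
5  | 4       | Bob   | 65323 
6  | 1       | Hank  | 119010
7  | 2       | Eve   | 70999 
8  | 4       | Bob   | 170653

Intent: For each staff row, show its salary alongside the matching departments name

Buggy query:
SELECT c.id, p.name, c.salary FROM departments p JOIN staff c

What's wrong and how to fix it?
Bug: JOIN with no ON clause produces a cartesian product; every staff row pairs with every departments row

Fix: Specify the join condition linking the foreign key to the parent id

Corrected query:
SELECT c.id, p.name, c.salary FROM departments p JOIN staff c ON c.dept_id = p.id

Result:
id | name        | salary
---+-------------+-------
1  | Sales       | 112841
2  | Engineering | 175406
3  | HR          | 120255
4  | HR          | 155776
5  | HR          | 65323 
6  | Sales       | 119010
7  | Engineering | 70999 
8  | HR          | 170653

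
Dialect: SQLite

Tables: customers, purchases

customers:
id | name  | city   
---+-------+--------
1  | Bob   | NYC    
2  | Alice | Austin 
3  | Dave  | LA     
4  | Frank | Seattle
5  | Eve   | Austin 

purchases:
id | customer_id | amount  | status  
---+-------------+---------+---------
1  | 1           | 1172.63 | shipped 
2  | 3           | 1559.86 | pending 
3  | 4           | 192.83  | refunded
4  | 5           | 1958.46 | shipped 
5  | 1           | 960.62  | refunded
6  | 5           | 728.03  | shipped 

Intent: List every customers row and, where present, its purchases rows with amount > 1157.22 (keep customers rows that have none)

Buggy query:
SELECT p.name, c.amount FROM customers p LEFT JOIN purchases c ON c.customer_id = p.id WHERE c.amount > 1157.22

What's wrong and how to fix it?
Bug: Filtering c.amount in WHERE discards the NULL rows produced by LEFT JOIN, turning it into an inner join

Fix: Put 'c.amount > 1157.22' in the JOIN's ON clause instead of WHERE

Corrected query:
SELECT p.name, c.amount FROM customers p LEFT JOIN purchases c ON c.customer_id = p.id AND c.amount > 1157.22

Result:
name  | amount 
------+--------
Bob   | 1172.63
Alice | NULL   
Dave  | 1559.86
Frank | NULL   
Eve   | 1958.46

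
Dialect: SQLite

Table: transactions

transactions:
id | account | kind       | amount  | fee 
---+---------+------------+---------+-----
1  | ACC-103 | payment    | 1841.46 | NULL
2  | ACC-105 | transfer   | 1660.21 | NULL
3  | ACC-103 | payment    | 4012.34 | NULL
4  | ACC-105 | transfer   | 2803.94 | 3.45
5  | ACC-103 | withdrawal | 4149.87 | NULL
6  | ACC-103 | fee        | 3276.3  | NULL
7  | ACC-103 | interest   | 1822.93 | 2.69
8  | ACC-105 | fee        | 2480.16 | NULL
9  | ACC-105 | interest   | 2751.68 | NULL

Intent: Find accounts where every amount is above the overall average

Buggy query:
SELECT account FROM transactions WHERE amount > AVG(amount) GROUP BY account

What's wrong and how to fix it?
Bug: WHERE evaluates per row before aggregation, so AVG() is unavailable

Fix: Use a subquery for AVG and a HAVING MIN(...) filter so the condition holds for every row in the group

Corrected query:
SELECT account FROM transactions GROUP BY account HAVING MIN(amount) > (SELECT AVG(amount) FROM transactions)

Result:
(no rows)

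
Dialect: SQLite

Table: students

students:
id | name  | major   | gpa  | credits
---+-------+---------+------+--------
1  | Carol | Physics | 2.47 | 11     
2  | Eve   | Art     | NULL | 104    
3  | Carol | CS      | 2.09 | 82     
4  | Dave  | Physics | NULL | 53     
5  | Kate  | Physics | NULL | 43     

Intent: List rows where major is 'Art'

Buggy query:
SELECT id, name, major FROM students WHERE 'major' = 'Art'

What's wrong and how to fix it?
Bug: Single quotes denote string literals in SQL; the column name is being compared as a constant string

Fix: Reference the column as major without single quotes

Corrected query:
SELECT id, name, major FROM students WHERE major = 'Art'

Result:
id | name | major
---+------+------
2  | Eve  | Art  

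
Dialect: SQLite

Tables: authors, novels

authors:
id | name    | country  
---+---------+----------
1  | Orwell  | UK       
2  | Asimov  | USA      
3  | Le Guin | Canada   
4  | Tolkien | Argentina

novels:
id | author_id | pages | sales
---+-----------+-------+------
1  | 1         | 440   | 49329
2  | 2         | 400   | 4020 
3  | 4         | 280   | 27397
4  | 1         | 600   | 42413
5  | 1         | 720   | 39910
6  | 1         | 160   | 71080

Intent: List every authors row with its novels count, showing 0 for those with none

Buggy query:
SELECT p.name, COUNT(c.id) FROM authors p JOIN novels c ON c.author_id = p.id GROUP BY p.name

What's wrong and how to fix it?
Bug: INNER JOIN drops authors rows that have no matching novels rows

Fix: Switch to LEFT JOIN to retain unmatched parent rows

Corrected query:
SELECT p.name, COUNT(c.id) FROM authors p LEFT JOIN novels c ON c.author_id = p.id GROUP BY p.name

Result:
name    | COUNT(c.id)
--------+------------
Asimov  | 1          
Le Guin | 0          
Orwell  | 4          
Tolkien | 1          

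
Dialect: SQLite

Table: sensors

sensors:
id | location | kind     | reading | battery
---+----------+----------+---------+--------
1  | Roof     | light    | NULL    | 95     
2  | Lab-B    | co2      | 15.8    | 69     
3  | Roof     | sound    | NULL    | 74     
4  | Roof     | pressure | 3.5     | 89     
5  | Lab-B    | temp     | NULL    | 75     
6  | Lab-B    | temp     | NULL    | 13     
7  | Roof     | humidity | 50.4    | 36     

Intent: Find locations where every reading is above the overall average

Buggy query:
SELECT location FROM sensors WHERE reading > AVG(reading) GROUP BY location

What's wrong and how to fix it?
Bug: WHERE evaluates per row before aggregation, so AVG() is unavailable

Fix: Use a subquery for AVG and a HAVING MIN(...) filter so the condition holds for every row in the group

Corrected query:
SELECT location FROM sensors GROUP BY location HAVING MIN(reading) > (SELECT AVG(reading) FROM sensors)

Result:
(no rows)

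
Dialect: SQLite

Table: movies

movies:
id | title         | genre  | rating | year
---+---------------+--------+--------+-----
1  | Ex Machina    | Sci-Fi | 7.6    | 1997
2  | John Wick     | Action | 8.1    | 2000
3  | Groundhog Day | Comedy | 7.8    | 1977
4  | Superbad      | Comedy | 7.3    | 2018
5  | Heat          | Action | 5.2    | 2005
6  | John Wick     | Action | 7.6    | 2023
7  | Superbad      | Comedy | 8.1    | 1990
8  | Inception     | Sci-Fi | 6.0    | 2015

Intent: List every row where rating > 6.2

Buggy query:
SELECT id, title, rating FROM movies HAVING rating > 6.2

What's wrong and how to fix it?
Bug: This is a non-aggregate query (no GROUP BY, no aggregates), so in SQLite the HAVING clause is invalid here; a row-level condition belongs in WHERE

Fix: Replace HAVING with WHERE since the condition applies to individual rows

Corrected query:
SELECT id, title, rating FROM movies WHERE rating > 6.2

Result:
id | title         | rating
---+---------------+-------
1  | Ex Machina    | 7.6   
2  | John Wick     | 8.1   
3  | Groundhog Day | 7.8   
4  | Superbad      | 7.3   
6  | John Wick     | 7.6   
7  | Superbad      | 8.1   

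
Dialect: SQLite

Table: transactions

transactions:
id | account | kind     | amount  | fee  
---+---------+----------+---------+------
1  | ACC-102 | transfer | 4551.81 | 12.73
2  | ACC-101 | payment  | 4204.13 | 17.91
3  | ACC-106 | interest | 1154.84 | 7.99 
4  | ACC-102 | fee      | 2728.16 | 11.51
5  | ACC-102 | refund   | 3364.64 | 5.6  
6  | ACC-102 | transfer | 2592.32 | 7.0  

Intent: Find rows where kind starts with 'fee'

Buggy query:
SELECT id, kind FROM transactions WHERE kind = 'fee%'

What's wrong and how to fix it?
Bug: '=' compares the literal string including the % character; pattern matching needs LIKE

Fix: Use LIKE for wildcard pattern matching

Corrected query:
SELECT id, kind FROM transactions WHERE kind LIKE 'fee%'

Result:
id | kind
---+-----
4  | fee 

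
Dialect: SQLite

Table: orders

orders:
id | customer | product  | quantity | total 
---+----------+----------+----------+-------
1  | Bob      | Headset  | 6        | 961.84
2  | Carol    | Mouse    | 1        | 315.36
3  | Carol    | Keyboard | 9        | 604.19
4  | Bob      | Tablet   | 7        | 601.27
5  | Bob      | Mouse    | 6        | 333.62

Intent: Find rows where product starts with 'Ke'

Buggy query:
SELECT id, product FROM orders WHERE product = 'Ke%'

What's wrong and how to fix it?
Bug: Wildcards only work with LIKE; '=' treats '%' as a literal character

Fix: Replace '=' with LIKE so 'Ke%' is treated as a pattern

Corrected query:
SELECT id, product FROM orders WHERE product LIKE 'Ke%'

Result:
id | product 
---+---------
3  | Keyboard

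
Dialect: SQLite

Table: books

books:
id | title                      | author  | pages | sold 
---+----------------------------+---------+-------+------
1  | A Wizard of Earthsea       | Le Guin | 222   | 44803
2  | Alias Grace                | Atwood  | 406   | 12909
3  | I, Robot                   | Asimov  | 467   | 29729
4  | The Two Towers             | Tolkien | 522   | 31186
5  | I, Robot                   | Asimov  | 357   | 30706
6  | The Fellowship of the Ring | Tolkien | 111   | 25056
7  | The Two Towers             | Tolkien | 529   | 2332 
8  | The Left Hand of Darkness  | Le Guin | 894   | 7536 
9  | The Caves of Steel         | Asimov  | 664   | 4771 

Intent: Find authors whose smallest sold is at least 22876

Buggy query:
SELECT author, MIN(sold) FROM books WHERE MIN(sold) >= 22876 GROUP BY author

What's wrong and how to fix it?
Bug: MIN() in WHERE is a misuse of aggregate

Fix: Use HAVING for the per-group MIN condition

Corrected query:
SELECT author, MIN(sold) FROM books GROUP BY author HAVING MIN(sold) >= 22876

Result:
(no rows)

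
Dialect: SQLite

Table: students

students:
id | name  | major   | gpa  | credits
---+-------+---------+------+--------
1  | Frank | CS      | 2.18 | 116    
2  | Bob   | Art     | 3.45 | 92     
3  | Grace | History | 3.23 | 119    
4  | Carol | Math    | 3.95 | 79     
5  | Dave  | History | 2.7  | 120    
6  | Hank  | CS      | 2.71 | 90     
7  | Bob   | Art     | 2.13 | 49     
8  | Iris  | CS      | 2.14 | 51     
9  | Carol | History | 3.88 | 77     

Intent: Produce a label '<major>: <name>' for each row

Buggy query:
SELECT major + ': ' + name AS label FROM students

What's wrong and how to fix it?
Bug: '+' is numeric addition; on text columns SQLite converts them to 0 instead of concatenating

Fix: Use the || operator for string concatenation

Corrected query:
SELECT major || ': ' || name AS label FROM students

Result:
label         
--------------
CS: Frank     
Art: Bob      
History: Grace
Math: Carol   
History: Dave 
CS: Hank      
Art: Bob      
CS: Iris      
History: Carol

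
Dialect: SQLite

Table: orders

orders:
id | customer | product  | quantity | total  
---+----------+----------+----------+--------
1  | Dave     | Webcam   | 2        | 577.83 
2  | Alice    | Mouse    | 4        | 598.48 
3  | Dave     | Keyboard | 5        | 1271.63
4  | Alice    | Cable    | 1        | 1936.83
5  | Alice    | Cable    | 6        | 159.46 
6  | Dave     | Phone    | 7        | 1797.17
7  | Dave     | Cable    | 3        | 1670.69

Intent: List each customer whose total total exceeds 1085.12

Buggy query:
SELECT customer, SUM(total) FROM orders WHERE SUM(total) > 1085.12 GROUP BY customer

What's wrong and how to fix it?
Bug: SUM(total) is an aggregate, but WHERE filters rows before aggregation

Fix: Move the aggregate condition to a HAVING clause

Corrected query:
SELECT customer, SUM(total) FROM orders GROUP BY customer HAVING SUM(total) > 1085.12

Result:
customer | SUM(total)
---------+-----------
Alice    | 2694.77   
Dave     | 5317.32   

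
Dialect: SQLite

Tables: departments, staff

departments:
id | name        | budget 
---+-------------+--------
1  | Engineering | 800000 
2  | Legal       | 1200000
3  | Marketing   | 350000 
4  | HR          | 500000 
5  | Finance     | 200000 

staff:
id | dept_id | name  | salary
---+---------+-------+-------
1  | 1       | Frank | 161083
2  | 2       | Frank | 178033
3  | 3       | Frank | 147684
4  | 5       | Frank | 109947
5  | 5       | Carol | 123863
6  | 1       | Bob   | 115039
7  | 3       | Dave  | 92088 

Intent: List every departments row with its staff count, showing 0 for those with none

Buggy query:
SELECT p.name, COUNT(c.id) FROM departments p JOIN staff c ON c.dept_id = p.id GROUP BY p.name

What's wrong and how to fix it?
Bug: An inner join excludes parents with zero children

Fix: Switch to LEFT JOIN to retain unmatched parent rows

Corrected query:
SELECT p.name, COUNT(c.id) FROM departments p LEFT JOIN staff c ON c.dept_id = p.id GROUP BY p.name

Result:
name        | COUNT(c.id)
------------+------------
Engineering | 2          
Finance     | 2          
HR          | 0          
Legal       | 1          
Marketing   | 2          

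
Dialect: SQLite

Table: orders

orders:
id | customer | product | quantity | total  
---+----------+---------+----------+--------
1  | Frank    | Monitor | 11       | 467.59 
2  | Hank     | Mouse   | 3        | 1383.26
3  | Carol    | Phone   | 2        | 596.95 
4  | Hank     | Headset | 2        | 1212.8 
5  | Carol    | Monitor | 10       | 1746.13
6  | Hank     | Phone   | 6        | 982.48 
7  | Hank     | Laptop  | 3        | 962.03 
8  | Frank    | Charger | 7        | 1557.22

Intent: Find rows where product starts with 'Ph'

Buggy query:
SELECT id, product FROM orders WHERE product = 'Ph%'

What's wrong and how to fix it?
Bug: Wildcards only work with LIKE; '=' treats '%' as a literal character

Fix: Use LIKE for wildcard pattern matching

Corrected query:
SELECT id, product FROM orders WHERE product LIKE 'Ph%'

Result:
id | product
---+--------
3  | Phone  
6  | Phone  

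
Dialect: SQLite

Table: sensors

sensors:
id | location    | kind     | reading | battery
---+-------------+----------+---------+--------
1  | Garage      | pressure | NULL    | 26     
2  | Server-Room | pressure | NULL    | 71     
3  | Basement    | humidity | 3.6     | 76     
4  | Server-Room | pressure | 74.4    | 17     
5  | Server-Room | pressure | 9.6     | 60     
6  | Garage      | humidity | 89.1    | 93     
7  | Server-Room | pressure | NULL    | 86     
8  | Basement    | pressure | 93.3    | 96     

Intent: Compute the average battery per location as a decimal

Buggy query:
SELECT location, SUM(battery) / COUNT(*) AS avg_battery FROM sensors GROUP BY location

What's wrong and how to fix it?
Bug: SUM(battery) and COUNT(*) are both integers; the division truncates the fractional part

Fix: Cast one side to REAL so the division keeps the fractional part

Corrected query:
SELECT location, SUM(battery) * 1.0 / COUNT(*) AS avg_battery FROM sensors GROUP BY location

Result:
location    | avg_battery
------------+------------
Basement    | 86         
Garage      | 59.5       
Server-Room | 58.5       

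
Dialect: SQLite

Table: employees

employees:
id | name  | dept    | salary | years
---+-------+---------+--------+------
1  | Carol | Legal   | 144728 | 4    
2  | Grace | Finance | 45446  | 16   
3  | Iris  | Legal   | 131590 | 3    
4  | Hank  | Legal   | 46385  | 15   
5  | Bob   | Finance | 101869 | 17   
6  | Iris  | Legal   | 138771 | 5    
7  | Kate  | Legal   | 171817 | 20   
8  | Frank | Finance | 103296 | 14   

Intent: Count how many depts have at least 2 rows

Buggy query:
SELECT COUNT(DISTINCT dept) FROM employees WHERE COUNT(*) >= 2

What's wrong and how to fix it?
Bug: WHERE filters individual rows, not groups, so a group-level COUNT is invalid there

Fix: Group first with HAVING COUNT(*) >= 2, then COUNT the resulting groups

Corrected query:
SELECT COUNT(*) FROM (SELECT dept FROM employees GROUP BY dept HAVING COUNT(*) >= 2)

Result:
COUNT(*)
--------
2       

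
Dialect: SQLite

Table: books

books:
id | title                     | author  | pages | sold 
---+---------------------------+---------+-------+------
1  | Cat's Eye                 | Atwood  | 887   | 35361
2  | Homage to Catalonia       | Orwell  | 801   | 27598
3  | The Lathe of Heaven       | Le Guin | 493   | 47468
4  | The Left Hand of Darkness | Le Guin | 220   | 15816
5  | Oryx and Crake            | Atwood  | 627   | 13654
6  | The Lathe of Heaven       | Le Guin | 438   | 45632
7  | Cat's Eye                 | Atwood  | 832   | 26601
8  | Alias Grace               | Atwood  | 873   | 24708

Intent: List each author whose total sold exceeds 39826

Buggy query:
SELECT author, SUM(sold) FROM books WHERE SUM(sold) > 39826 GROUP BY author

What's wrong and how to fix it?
Bug: SUM(sold) is an aggregate, but WHERE filters rows before aggregation

Fix: Move the aggregate condition to a HAVING clause

Corrected query:
SELECT author, SUM(sold) FROM books GROUP BY author HAVING SUM(sold) > 39826

Result:
author  | SUM(sold)
--------+----------
Atwood  | 100324   
Le Guin | 108916   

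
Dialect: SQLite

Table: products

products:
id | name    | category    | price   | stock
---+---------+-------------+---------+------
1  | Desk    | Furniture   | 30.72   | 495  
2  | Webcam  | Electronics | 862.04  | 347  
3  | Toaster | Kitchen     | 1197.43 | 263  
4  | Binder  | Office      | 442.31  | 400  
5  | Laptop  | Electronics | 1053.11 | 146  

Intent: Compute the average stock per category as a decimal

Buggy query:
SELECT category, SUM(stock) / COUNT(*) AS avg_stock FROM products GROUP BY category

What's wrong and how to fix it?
Bug: Both operands are integers, so '/' performs integer division and truncates

Fix: Multiply by 1.0 (or CAST to REAL) to force floating-point division

Corrected query:
SELECT category, SUM(stock) * 1.0 / COUNT(*) AS avg_stock FROM products GROUP BY category

Result:
category    | avg_stock
------------+----------
Electronics | 246.5    
Furniture   | 495      
Kitchen     | 263      
Office      | 400      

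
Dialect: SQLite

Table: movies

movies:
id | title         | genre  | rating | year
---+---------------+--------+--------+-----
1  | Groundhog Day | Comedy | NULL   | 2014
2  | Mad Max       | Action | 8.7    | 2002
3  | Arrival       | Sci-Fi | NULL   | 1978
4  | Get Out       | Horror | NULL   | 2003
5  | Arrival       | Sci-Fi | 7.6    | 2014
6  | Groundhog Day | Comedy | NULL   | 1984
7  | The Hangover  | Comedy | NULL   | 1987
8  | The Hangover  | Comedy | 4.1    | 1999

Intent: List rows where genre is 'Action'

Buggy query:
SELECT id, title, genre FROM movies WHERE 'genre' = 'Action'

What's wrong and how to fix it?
Bug: 'genre' in single quotes is a string literal, not the column; the comparison is literal-vs-literal and never true

Fix: Reference the column as genre without single quotes

Corrected query:
SELECT id, title, genre FROM movies WHERE genre = 'Action'

Result:
id | title   | genre 
---+---------+-------
2  | Mad Max | Action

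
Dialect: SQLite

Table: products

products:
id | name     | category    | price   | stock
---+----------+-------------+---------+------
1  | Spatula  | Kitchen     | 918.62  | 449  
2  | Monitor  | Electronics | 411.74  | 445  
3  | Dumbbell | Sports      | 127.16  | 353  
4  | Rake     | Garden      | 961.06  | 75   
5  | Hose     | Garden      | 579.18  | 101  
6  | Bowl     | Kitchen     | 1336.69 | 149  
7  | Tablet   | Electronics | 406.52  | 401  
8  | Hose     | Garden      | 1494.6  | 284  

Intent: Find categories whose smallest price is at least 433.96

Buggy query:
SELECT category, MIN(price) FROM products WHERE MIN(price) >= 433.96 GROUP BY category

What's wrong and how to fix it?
Bug: Aggregates like MIN are computed per group after WHERE runs

Fix: Use HAVING for the per-group MIN condition

Corrected query:
SELECT category, MIN(price) FROM products GROUP BY category HAVING MIN(price) >= 433.96

Result:
category | MIN(price)
---------+-----------
Garden   | 579.18    
Kitchen  | 918.62    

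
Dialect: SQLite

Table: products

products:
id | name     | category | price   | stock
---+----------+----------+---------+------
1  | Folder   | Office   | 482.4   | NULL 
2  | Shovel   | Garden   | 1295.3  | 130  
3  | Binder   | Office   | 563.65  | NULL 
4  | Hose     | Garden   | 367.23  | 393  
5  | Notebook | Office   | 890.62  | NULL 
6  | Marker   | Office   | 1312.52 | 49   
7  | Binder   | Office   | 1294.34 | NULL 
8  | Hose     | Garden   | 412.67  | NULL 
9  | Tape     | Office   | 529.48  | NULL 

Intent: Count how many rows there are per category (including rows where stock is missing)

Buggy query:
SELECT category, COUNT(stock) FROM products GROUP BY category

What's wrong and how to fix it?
Bug: COUNT(stock) skips NULLs, so groups with missing stock are undercounted

Fix: Use COUNT(*) to count all rows regardless of NULL

Corrected query:
SELECT category, COUNT(*) FROM products GROUP BY category

Result:
category | COUNT(*)
---------+---------
Garden   | 3       
Office   | 6       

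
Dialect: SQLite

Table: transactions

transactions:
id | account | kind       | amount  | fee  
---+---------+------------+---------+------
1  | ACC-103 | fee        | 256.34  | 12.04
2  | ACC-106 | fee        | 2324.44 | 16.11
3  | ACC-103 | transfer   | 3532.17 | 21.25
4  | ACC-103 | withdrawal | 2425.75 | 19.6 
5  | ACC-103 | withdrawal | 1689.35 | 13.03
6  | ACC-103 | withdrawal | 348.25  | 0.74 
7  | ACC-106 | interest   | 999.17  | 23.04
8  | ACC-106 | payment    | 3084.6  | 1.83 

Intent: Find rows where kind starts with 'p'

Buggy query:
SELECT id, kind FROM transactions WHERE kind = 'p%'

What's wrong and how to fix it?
Bug: '=' compares the literal string including the % character; pattern matching needs LIKE

Fix: Replace '=' with LIKE so 'p%' is treated as a pattern

Corrected query:
SELECT id, kind FROM transactions WHERE kind LIKE 'p%'

Result:
id | kind   
---+--------
8  | payment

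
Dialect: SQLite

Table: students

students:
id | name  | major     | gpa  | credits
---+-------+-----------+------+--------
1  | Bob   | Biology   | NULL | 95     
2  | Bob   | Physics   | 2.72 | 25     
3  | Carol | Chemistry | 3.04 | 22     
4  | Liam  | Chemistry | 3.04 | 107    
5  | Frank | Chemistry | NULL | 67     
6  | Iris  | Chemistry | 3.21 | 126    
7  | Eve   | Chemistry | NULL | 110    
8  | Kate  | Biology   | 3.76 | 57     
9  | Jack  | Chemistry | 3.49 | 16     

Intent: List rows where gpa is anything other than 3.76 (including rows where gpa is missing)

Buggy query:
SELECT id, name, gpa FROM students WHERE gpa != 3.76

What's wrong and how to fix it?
Bug: 'gpa != 3.76' is unknown when gpa is NULL, so NULL rows are silently excluded

Fix: Handle NULL separately with IS NULL alongside the inequality

Corrected query:
SELECT id, name, gpa FROM students WHERE gpa != 3.76 OR gpa IS NULL

Result:
id | name  | gpa 
---+-------+-----
1  | Bob   | NULL
2  | Bob   | 2.72
3  | Carol | 3.04
4  | Liam  | 3.04
5  | Frank | NULL
6  | Iris  | 3.21
7  | Eve   | NULL
9  | Jack  | 3.49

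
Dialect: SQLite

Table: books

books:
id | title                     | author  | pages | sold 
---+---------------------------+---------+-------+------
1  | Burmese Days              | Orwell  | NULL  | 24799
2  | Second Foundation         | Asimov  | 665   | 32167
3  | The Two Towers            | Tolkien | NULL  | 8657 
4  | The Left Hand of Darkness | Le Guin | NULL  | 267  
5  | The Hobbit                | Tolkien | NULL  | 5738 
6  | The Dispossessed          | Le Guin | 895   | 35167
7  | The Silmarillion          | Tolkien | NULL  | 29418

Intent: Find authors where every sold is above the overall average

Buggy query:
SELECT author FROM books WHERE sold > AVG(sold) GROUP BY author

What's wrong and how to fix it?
Bug: WHERE evaluates per row before aggregation, so AVG() is unavailable

Fix: Compute the overall average in a scalar subquery and compare each group's MIN against it in HAVING

Corrected query:
SELECT author FROM books GROUP BY author HAVING MIN(sold) > (SELECT AVG(sold) FROM books)

Result:
author
------
Asimov
Orwell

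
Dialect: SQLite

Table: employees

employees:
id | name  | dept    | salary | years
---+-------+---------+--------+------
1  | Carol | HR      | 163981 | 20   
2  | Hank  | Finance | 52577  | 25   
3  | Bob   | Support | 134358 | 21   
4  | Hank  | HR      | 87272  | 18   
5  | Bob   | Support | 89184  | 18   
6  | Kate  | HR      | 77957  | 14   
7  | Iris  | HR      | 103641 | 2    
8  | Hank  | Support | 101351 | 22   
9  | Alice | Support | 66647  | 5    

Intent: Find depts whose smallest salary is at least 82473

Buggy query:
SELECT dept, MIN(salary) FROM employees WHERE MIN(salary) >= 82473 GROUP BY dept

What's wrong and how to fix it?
Bug: MIN() in WHERE is a misuse of aggregate

Fix: Replace WHERE with HAVING after the GROUP BY

Corrected query:
SELECT dept, MIN(salary) FROM employees GROUP BY dept HAVING MIN(salary) >= 82473

Result:
(no rows)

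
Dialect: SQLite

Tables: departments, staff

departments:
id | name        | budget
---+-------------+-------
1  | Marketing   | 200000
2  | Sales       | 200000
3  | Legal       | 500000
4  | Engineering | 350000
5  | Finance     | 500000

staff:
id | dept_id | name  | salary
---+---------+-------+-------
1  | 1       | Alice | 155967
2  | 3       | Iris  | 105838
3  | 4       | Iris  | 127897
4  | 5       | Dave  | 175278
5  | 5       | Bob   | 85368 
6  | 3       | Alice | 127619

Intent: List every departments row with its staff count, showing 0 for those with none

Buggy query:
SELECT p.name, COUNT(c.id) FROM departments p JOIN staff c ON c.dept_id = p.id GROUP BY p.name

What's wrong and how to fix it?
Bug: An inner join excludes parents with zero children

Fix: Switch to LEFT JOIN to retain unmatched parent rows

Corrected query:
SELECT p.name, COUNT(c.id) FROM departments p LEFT JOIN staff c ON c.dept_id = p.id GROUP BY p.name

Result:
name        | COUNT(c.id)
------------+------------
Engineering | 1          
Finance     | 2          
Legal       | 2          
Marketing   | 1          
Sales       | 0          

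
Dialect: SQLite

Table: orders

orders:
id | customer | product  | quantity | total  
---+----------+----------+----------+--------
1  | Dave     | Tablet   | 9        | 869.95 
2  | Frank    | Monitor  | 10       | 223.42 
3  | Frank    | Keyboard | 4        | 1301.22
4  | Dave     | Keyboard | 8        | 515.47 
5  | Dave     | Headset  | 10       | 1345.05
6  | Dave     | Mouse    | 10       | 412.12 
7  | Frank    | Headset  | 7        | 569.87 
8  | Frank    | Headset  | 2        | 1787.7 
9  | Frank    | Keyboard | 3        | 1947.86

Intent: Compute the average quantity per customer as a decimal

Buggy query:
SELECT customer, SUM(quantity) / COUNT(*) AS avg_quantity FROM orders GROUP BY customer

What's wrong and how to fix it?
Bug: SUM(quantity) and COUNT(*) are both integers; the division truncates the fractional part

Fix: Multiply by 1.0 (or CAST to REAL) to force floating-point division

Corrected query:
SELECT customer, SUM(quantity) * 1.0 / COUNT(*) AS avg_quantity FROM orders GROUP BY customer

Result:
customer | avg_quantity
---------+-------------
Dave     | 9.25        
Frank    | 5.2         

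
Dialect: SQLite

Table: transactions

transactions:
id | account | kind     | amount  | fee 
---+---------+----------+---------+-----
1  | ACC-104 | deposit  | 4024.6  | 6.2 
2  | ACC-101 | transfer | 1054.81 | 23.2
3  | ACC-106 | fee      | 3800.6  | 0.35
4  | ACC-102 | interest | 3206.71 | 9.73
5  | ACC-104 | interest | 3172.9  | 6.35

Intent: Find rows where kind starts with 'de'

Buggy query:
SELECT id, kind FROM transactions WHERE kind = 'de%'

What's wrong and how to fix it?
Bug: Wildcards only work with LIKE; '=' treats '%' as a literal character

Fix: Use LIKE for wildcard pattern matching

Corrected query:
SELECT id, kind FROM transactions WHERE kind LIKE 'de%'

Result:
id | kind   
---+--------
1  | deposit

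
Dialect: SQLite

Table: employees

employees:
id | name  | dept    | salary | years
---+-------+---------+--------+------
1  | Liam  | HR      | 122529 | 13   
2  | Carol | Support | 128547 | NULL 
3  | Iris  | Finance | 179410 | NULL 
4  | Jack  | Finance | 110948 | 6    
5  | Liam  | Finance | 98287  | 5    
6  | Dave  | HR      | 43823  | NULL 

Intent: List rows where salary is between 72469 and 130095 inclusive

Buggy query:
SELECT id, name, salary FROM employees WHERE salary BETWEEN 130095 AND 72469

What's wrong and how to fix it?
Bug: The bounds are reversed; BETWEEN a AND b requires a <= b to match anything

Fix: Write BETWEEN 72469 AND 130095

Corrected query:
SELECT id, name, salary FROM employees WHERE salary BETWEEN 72469 AND 130095

Result:
id | name  | salary
---+-------+-------
1  | Liam  | 122529
2  | Carol | 128547
4  | Jack  | 110948
5  | Liam  | 98287 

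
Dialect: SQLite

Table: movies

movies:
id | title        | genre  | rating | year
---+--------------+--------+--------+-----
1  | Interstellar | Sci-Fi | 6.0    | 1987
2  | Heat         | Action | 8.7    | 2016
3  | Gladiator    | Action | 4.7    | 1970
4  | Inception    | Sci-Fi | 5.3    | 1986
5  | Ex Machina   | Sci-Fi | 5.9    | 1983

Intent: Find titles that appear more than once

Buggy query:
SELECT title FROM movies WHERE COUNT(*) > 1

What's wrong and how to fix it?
Bug: COUNT(*) is an aggregate and cannot be used in WHERE

Fix: Group first, then use HAVING for the count condition

Corrected query:
SELECT title FROM movies GROUP BY title HAVING COUNT(*) > 1

Result:
(no rows)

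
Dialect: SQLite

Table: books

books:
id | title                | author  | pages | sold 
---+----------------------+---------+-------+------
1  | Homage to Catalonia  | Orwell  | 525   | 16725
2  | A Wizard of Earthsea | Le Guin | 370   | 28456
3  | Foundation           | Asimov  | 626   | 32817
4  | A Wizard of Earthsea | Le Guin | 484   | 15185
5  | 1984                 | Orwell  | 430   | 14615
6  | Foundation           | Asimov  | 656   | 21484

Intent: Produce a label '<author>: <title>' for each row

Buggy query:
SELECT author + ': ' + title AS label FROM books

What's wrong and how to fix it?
Bug: SQLite uses || for string concatenation; + coerces text to numbers (yielding 0)

Fix: Use the || operator for string concatenation

Corrected query:
SELECT author || ': ' || title AS label FROM books

Result:
label                        
-----------------------------
Orwell: Homage to Catalonia  
Le Guin: A Wizard of Earthsea
Asimov: Foundation           
Le Guin: A Wizard of Earthsea
Orwell: 1984                 
Asimov: Foundation           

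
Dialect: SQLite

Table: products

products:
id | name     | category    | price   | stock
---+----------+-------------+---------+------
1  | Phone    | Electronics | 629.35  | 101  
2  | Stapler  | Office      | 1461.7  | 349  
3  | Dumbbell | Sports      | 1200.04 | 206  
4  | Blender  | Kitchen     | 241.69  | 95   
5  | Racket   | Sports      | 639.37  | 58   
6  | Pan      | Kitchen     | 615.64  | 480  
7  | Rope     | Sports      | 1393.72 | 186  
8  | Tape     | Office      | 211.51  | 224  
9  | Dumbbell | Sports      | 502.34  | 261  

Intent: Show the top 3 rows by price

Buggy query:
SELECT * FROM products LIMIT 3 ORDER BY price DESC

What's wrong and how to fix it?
Bug: ORDER BY cannot follow LIMIT; LIMIT is the final clause

Fix: Sort with ORDER BY, then apply LIMIT

Corrected query:
SELECT * FROM products ORDER BY price DESC LIMIT 3

Result:
id | name     | category | price   | stock
---+----------+----------+---------+------
2  | Stapler  | Office   | 1461.7  | 349  
7  | Rope     | Sports   | 1393.72 | 186  
3  | Dumbbell | Sports   | 1200.04 | 206  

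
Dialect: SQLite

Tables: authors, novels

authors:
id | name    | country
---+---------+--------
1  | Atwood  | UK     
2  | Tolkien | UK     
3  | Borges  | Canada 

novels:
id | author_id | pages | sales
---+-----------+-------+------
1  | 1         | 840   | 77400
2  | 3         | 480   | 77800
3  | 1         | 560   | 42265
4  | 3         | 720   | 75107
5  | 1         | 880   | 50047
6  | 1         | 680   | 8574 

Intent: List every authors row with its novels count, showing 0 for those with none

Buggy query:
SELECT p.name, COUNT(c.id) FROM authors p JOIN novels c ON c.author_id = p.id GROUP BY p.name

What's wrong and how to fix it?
Bug: An inner join excludes parents with zero children

Fix: Switch to LEFT JOIN to retain unmatched parent rows

Corrected query:
SELECT p.name, COUNT(c.id) FROM authors p LEFT JOIN novels c ON c.author_id = p.id GROUP BY p.name

Result:
name    | COUNT(c.id)
--------+------------
Atwood  | 4          
Borges  | 2          
Tolkien | 0          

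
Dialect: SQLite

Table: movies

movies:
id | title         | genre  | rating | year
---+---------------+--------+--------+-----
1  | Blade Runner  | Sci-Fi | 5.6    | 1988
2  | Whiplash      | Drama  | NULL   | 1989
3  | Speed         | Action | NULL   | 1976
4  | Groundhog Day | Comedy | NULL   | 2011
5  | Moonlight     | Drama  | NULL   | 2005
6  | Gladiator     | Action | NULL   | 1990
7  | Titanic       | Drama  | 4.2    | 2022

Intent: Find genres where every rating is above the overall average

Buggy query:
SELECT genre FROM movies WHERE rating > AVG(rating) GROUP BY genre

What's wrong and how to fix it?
Bug: AVG() is an aggregate; it can't sit directly in WHERE

Fix: Use a subquery for AVG and a HAVING MIN(...) filter so the condition holds for every row in the group

Corrected query:
SELECT genre FROM movies GROUP BY genre HAVING MIN(rating) > (SELECT AVG(rating) FROM movies)

Result:
genre 
------
Sci-Fi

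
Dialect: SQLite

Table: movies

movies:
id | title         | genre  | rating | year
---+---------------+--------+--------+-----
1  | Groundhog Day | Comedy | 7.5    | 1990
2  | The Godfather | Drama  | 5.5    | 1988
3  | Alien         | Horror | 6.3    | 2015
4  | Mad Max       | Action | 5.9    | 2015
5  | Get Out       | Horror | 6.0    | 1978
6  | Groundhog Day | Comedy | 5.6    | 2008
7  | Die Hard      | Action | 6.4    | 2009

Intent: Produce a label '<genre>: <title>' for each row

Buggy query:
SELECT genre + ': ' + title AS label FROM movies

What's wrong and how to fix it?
Bug: SQLite uses || for string concatenation; + coerces text to numbers (yielding 0)

Fix: Use the || operator for string concatenation

Corrected query:
SELECT genre || ': ' || title AS label FROM movies

Result:
label                
---------------------
Comedy: Groundhog Day
Drama: The Godfather 
Horror: Alien        
Action: Mad Max      
Horror: Get Out      
Comedy: Groundhog Day
Action: Die Hard     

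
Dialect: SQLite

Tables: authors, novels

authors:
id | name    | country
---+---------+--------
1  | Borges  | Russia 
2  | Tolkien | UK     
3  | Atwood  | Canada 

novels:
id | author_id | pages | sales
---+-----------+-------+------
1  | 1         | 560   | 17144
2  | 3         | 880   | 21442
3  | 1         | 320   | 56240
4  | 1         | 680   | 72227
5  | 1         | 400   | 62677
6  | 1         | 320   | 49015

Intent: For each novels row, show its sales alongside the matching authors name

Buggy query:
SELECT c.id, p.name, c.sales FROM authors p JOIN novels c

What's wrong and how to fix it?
Bug: JOIN with no ON clause produces a cartesian product; every novels row pairs with every authors row

Fix: Add ON c.author_id = p.id to the JOIN

Corrected query:
SELECT c.id, p.name, c.sales FROM authors p JOIN novels c ON c.author_id = p.id

Result:
id | name   | sales
---+--------+------
1  | Borges | 17144
2  | Atwood | 21442
3  | Borges | 56240
4  | Borges | 72227
5  | Borges | 62677
6  | Borges | 49015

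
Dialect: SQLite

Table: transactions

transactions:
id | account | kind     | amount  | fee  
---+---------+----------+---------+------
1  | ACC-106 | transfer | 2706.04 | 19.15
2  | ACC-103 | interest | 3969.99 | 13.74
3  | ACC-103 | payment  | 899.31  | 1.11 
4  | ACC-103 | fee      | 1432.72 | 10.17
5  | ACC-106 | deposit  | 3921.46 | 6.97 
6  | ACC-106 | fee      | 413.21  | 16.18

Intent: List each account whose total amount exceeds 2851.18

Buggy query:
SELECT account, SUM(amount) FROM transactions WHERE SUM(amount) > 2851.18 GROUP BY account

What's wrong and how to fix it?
Bug: WHERE runs before GROUP BY, so aggregates aren't available there

Fix: Use HAVING (which filters groups after aggregation) instead of WHERE

Corrected query:
SELECT account, SUM(amount) FROM transactions GROUP BY account HAVING SUM(amount) > 2851.18

Result:
account | SUM(amount)
--------+------------
ACC-103 | 6302.02    
ACC-106 | 7040.71    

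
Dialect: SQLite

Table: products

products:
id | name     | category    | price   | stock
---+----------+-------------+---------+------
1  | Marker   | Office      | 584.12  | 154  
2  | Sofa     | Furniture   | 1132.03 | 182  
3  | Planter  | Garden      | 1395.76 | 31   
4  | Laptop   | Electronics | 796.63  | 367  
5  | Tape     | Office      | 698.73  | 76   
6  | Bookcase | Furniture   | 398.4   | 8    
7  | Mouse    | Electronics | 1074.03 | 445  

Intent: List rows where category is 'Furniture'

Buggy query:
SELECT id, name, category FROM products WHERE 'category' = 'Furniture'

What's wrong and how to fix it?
Bug: Single quotes denote string literals in SQL; the column name is being compared as a constant string

Fix: Reference the column as category without single quotes

Corrected query:
SELECT id, name, category FROM products WHERE category = 'Furniture'

Result:
id | name     | category 
---+----------+----------
2  | Sofa     | Furniture
6  | Bookcase | Furniture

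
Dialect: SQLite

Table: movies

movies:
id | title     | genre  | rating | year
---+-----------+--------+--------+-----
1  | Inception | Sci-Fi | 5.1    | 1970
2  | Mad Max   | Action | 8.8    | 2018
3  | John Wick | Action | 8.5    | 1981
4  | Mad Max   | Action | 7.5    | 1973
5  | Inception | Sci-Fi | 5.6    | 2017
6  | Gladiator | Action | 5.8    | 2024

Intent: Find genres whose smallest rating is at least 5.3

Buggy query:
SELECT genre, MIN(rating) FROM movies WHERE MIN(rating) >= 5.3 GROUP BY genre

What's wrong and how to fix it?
Bug: Aggregates like MIN are computed per group after WHERE runs

Fix: Replace WHERE with HAVING after the GROUP BY

Corrected query:
SELECT genre, MIN(rating) FROM movies GROUP BY genre HAVING MIN(rating) >= 5.3

Result:
genre  | MIN(rating)
-------+------------
Action | 5.8        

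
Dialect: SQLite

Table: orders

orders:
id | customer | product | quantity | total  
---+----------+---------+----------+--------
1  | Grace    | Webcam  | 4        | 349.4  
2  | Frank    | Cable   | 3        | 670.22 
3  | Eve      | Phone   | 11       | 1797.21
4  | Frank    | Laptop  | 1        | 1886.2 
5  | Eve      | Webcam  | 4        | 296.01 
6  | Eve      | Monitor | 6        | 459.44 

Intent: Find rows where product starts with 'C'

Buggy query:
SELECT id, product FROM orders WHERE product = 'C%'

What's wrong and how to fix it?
Bug: Wildcards only work with LIKE; '=' treats '%' as a literal character

Fix: Replace '=' with LIKE so 'C%' is treated as a pattern

Corrected query:
SELECT id, product FROM orders WHERE product LIKE 'C%'

Result:
id | product
---+--------
2  | Cable  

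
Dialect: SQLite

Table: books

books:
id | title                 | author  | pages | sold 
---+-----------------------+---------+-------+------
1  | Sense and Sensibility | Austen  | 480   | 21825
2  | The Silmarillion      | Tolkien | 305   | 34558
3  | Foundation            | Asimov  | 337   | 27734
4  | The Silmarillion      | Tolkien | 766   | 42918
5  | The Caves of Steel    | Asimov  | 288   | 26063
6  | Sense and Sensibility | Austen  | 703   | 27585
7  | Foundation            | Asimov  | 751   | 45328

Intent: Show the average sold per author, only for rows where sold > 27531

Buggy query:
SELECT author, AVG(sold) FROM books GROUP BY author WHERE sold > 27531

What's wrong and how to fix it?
Bug: Row-level WHERE must come before GROUP BY in the clause order

Fix: Place WHERE between FROM and GROUP BY

Corrected query:
SELECT author, AVG(sold) FROM books WHERE sold > 27531 GROUP BY author

Result:
author  | AVG(sold)
--------+----------
Asimov  | 36531    
Austen  | 27585    
Tolkien | 38738    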